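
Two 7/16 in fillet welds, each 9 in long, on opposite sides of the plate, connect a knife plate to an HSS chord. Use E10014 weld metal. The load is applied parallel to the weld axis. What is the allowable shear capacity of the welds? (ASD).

R_n/Ω ≈ 167 kip

E100XX → F_EXX = 100 ksi.
Effective throat t_e = 0.707 × 0.4375 = 0.3093 in.
Total length L = 18 in; A_we = 0.3093 × 18 = 5.568 in².
F_nw = 0.6 F_EXX = 0.6 × 100 = 60 ksi.
R_n = 60 × 5.568 = 334.1 kip; R_n/Ω = 334.1/2.0 = 167 kip.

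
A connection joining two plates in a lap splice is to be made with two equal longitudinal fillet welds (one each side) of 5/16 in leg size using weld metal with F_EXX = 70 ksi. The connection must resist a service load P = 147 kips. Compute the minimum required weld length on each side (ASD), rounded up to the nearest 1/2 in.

Throat t_e = 0.707 × 0.3125 = 0.2209 in.
r_n/Ω = (0.6 × 70 × 0.2209) / 2.0 = 4.64 kip/in.
L_req = P / (r_n/Ω) = 147 / 4.64 = 31.68 in total.
Per side: 31.68 / 2 = 15.84 in.
Round up → use L = 16 in on each side.

L = 16 in on each side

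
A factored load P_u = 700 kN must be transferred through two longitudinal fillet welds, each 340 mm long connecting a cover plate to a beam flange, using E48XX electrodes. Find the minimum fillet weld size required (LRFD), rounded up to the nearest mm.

w = 7 mm

E48XX → F_EXX = 480 MPa.
Total weld length L = 680 mm.
Required throat t_e = P_u / (φ × 0.6 F_EXX × L) = 700 / (0.75 × 0.6 × 480 × 680 × 10⁻³) = 4.766 mm.
Required leg w = t_e / 0.707 = 6.741 mm → use 7 mm.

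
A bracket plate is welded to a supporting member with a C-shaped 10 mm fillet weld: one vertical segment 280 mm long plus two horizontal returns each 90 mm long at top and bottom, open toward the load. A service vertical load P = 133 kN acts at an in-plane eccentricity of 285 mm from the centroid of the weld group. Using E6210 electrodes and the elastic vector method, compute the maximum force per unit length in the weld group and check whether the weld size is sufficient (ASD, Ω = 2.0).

E62XX → F_EXX = 620 MPa.
Total weld length L_w = 460 mm. Treat welds as unit-width lines.
Centroid: x̄ = 2×90×45 / 460 = 17.61 mm from the vertical weld.
Polar moment about centroid: J = I_x + I_y = [280³/12 + 2×90×140²] + [280×17.61² + 2(90³/12 + 90×27.39²)] = 5701000 mm³.
Direct shear f_v = P/L_w = 133×10³ / 460 = 289.1 N/mm (vertical).
Torsion M = P·e = 133×10³ × 285 = 37905000 N·mm.
Critical point at (x, y) = (72.39, 140) from centroid. f_tx = M·y/J = 930.9 N/mm; f_ty = M·x/J = 481.3 N/mm.
Resultant f_max = √[f_tx² + (f_v + f_ty)²] = √[930.9² + (289.1 + 481.3)²] = 1208 N/mm.
Capacity per unit length: r_n/Ω = (1/2.0) × 0.6 × 620 × (0.707 × 10) = 1315 N/mm.
1208 ≤ 1315 → adequate.

f_max ≈ 1210 N/mm; adequate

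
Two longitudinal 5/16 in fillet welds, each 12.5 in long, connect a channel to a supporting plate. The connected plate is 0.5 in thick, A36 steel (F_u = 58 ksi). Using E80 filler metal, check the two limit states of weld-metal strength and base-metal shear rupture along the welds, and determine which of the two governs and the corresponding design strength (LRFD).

E80XX → F_EXX = 80 ksi.
t_e = 0.707 × 0.3125 = 0.2209 in; L = 25 in.
Weld metal: φR_n = 0.75 × 0.6 × 80 × 0.2209 × 25 = 198.8 kip.
Base metal (shear rupture): φR_n = 0.75 × 0.6 × 58 × 0.5 × 25 = 326.2 kip.
Governing: weld metal.

φR_n ≈ 199 kip (weld metal governs)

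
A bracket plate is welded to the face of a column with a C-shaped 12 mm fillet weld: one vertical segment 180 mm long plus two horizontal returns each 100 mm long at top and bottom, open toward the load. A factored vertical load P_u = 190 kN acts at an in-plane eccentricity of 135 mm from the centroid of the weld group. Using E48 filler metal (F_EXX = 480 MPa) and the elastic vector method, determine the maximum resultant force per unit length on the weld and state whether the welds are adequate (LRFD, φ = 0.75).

Total weld length L_w = 380 mm. Treat welds as unit-width lines.
Centroid: x̄ = 2×100×50 / 380 = 26.32 mm from the vertical weld.
Polar moment about centroid: J = I_x + I_y = [180³/12 + 2×100×90²] + [180×26.32² + 2(100³/12 + 100×23.68²)] = 2510000 mm³.
Direct shear f_v = P/L_w = 190×10³ / 380 = 500 N/mm (vertical).
Torsion M = P·e = 190×10³ × 135 = 25650000 N·mm.
Critical point at (x, y) = (73.68, 90) from centroid. f_tx = M·y/J = 919.9 N/mm; f_ty = M·x/J = 753.1 N/mm.
Resultant f_max = √[f_tx² + (f_v + f_ty)²] = √[919.9² + (500 + 753.1)²] = 1555 N/mm.
Capacity per unit length: φr_n = 0.75 × 0.6 × 480 × (0.707 × 12) = 1833 N/mm.
1555 ≤ 1833 → adequate.

f_max ≈ 1550 N/mm; adequate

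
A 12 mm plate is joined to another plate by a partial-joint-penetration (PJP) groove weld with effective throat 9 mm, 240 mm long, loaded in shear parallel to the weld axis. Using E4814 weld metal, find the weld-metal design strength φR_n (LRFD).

φR_n ≈ 467 kN

E48XX → F_EXX = 480 MPa.
Effective throat (given) t_e = 9 mm.
A_we = 9 × 240 = 2160 mm².
F_nw = 0.6 F_EXX = 288 MPa.
φR_n = 0.75 × 288 × 2160 × 10⁻³ = 466.6 kN.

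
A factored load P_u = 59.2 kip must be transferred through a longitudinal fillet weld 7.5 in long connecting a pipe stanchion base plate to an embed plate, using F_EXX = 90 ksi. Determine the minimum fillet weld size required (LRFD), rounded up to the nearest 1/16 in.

w = 5/16 in

Total weld length L = 7.5 in.
Required throat t_e = P_u / (φ × 0.6 F_EXX × L) = 59.2 / (0.75 × 0.6 × 90 × 7.5) = 0.1949 in.
Required leg w = t_e / 0.707 = 0.2757 in → use 5/16 in.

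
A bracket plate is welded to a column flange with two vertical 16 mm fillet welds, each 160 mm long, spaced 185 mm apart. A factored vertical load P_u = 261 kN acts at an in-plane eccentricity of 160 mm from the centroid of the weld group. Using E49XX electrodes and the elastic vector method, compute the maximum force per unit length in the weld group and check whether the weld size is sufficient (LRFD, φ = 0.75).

f_max ≈ 2180 N/mm; adequate

E49XX → F_EXX = 490 MPa.
Total weld length L_w = 320 mm. Treat welds as unit-width lines.
Polar moment about centroid: J = 2[d³/12 + d(b/2)²] = 2[160³/12 + 160×92.5²] = 3421000 mm³.
Direct shear f_v = P/L_w = 261×10³ / 320 = 815.6 N/mm (vertical).
Torsion M = P·e = 261×10³ × 160 = 41760000 N·mm.
Critical point at (x, y) = (92.5, 80) from centroid. f_tx = M·y/J = 976.7 N/mm; f_ty = M·x/J = 1129 N/mm.
Resultant f_max = √[f_tx² + (f_v + f_ty)²] = √[976.7² + (815.6 + 1129)²] = 2176 N/mm.
Capacity per unit length: φr_n = 0.75 × 0.6 × 490 × (0.707 × 16) = 2494 N/mm.
2176 ≤ 2494 → adequate.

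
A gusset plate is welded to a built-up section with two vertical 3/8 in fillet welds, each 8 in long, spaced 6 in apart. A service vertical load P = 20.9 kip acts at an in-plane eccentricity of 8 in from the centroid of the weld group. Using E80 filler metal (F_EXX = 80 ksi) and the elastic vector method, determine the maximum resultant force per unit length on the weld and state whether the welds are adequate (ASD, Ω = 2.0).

f_max ≈ 4.55 kip/in; adequate

Total weld length L_w = 16 in. Treat welds as unit-width lines.
Polar moment about centroid: J = 2[d³/12 + d(b/2)²] = 2[8³/12 + 8×3²] = 229.3 in³.
Direct shear f_v = P/L_w = 20.9 / 16 = 1.306 kip/in (vertical).
Torsion M = P·e = 20.9 × 8 = 167.2 kip·in.
Critical point at (x, y) = (3, 4) from centroid. f_tx = M·y/J = 2.916 kip/in; f_ty = M·x/J = 2.187 kip/in.
Resultant f_max = √[f_tx² + (f_v + f_ty)²] = √[2.916² + (1.306 + 2.187)²] = 4.551 kip/in.
Capacity per unit length: r_n/Ω = (1/2.0) × 0.6 × 80 × (0.707 × 0.375) = 6.363 kip/in.
4.551 ≤ 6.363 → adequate.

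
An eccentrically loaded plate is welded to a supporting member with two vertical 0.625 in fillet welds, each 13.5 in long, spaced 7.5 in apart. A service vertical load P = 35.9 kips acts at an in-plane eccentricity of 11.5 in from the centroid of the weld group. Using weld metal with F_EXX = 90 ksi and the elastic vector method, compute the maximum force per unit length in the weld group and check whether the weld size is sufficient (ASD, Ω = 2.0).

Total weld length L_w = 27 in. Treat welds as unit-width lines.
Polar moment about centroid: J = 2[d³/12 + d(b/2)²] = 2[13.5³/12 + 13.5×3.75²] = 789.8 in³.
Direct shear f_v = P/L_w = 35.9 / 27 = 1.33 kip/in (vertical).
Torsion M = P·e = 35.9 × 11.5 = 412.85 kip·in.
Critical point at (x, y) = (3.75, 6.75) from centroid. f_tx = M·y/J = 3.529 kip/in; f_ty = M·x/J = 1.96 kip/in.
Resultant f_max = √[f_tx² + (f_v + f_ty)²] = √[3.529² + (1.33 + 1.96)²] = 4.824 kip/in.
Capacity per unit length: r_n/Ω = (1/2.0) × 0.6 × 90 × (0.707 × 0.625) = 11.93 kip/in.
4.824 ≤ 11.93 → adequate.

f_max ≈ 4.82 kip/in; adequate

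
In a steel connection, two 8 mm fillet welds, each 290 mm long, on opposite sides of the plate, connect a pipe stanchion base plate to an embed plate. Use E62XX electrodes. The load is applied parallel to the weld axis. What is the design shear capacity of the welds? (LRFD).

φR_n ≈ 915 kN

E62XX → F_EXX = 620 MPa.
Effective throat t_e = 0.707 × 8 = 5.656 mm.
Total length L = 580 mm; A_we = 5.656 × 580 = 3280 mm².
F_nw = 0.6 F_EXX = 0.6 × 620 = 372 MPa.
φR_n = 0.75 × 372 × 3280 × 10⁻³ = 915.3 kN.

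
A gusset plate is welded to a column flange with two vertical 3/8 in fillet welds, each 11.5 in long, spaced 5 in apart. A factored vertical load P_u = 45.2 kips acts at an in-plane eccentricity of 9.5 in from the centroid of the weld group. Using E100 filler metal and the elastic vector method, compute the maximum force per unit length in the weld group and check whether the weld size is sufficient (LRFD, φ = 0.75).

E100XX → F_EXX = 100 ksi.
Total weld length L_w = 23 in. Treat welds as unit-width lines.
Polar moment about centroid: J = 2[d³/12 + d(b/2)²] = 2[11.5³/12 + 11.5×2.5²] = 397.2 in³.
Direct shear f_v = P/L_w = 45.2 / 23 = 1.965 kip/in (vertical).
Torsion M = P·e = 45.2 × 9.5 = 429.4 kip·in.
Critical point at (x, y) = (2.5, 5.75) from centroid. f_tx = M·y/J = 6.216 kip/in; f_ty = M·x/J = 2.702 kip/in.
Resultant f_max = √[f_tx² + (f_v + f_ty)²] = √[6.216² + (1.965 + 2.702)²] = 7.773 kip/in.
Capacity per unit length: φr_n = 0.75 × 0.6 × 100 × (0.707 × 0.375) = 11.93 kip/in.
7.773 ≤ 11.93 → adequate.

f_max ≈ 7.77 kip/in; adequate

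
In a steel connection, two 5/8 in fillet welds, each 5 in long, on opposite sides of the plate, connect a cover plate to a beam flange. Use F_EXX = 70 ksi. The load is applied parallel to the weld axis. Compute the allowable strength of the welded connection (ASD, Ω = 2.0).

Effective throat t_e = 0.707 × 0.625 = 0.4419 in.
Total length L = 10 in; A_we = 0.4419 × 10 = 4.419 in².
F_nw = 0.6 F_EXX = 0.6 × 70 = 42 ksi.
R_n = 42 × 4.419 = 185.6 kip; R_n/Ω = 185.6/2.0 = 92.79 kip.

R_n/Ω ≈ 92.8 kip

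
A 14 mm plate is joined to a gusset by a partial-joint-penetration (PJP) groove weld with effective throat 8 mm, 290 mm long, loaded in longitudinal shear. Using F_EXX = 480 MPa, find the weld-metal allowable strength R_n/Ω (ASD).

Effective throat (given) t_e = 8 mm.
A_we = 8 × 290 = 2320 mm².
F_nw = 0.6 F_EXX = 288 MPa.
R_n/Ω = (288 × 2320) / 2.0 × 10⁻³ = 334.1 kN.

R_n/Ω ≈ 334 kN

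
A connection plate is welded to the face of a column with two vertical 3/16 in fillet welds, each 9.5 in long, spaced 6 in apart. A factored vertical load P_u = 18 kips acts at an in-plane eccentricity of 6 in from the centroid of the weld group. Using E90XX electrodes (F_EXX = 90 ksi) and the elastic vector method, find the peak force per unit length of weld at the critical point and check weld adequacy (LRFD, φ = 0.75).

f_max ≈ 2.57 kip/in; adequate

Total weld length L_w = 19 in. Treat welds as unit-width lines.
Polar moment about centroid: J = 2[d³/12 + d(b/2)²] = 2[9.5³/12 + 9.5×3²] = 313.9 in³.
Direct shear f_v = P/L_w = 18 / 19 = 0.9474 kip/in (vertical).
Torsion M = P·e = 18 × 6 = 108 kip·in.
Critical point at (x, y) = (3, 4.75) from centroid. f_tx = M·y/J = 1.634 kip/in; f_ty = M·x/J = 1.032 kip/in.
Resultant f_max = √[f_tx² + (f_v + f_ty)²] = √[1.634² + (0.9474 + 1.032)²] = 2.567 kip/in.
Capacity per unit length: φr_n = 0.75 × 0.6 × 90 × (0.707 × 0.1875) = 5.369 kip/in.
2.567 ≤ 5.369 → adequate.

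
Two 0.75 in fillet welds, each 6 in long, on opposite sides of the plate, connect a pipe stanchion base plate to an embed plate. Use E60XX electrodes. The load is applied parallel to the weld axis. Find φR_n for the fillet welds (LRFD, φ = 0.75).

φR_n ≈ 172 kip

E60XX → F_EXX = 60 ksi.
Effective throat t_e = 0.707 × 0.75 = 0.5302 in.
Total length L = 12 in; A_we = 0.5302 × 12 = 6.363 in².
F_nw = 0.6 F_EXX = 0.6 × 60 = 36 ksi.
φR_n = 0.75 × 36 × 6.363 = 171.8 kip.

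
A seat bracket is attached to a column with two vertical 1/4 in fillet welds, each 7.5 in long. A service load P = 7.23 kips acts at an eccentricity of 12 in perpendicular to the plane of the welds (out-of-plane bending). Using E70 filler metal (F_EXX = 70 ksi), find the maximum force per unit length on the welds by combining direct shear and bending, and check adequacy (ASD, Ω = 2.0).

L_w = 2 × 7.5 = 15 in; section modulus (unit throat) S = 2 × L²/6 = 18.75 in².
Direct shear f_v = P/L_w = 7.23/15 = 0.482 kip/in.
Moment M = P × e = 7.23 × 12 = 86.76 kip·in; bending f_b = M/S = 4.627 kip/in.
f_max = √(f_v² + f_b²) = √(0.482² + 4.627²) = 4.652 kip/in.
r_n/Ω = (1/2.0) × 0.6 × 70 × (0.707 × 0.25) = 3.712 kip/in → NOT adequate.

f_max ≈ 4.65 kip/in; NOT adequate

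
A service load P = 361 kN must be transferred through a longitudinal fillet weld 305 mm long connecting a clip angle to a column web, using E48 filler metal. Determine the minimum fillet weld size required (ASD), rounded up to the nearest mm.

E48XX → F_EXX = 480 MPa.
Total weld length L = 305 mm.
Required throat t_e = P × Ω / (0.6 F_EXX × L) = 361 × 2.0 / (0.6 × 480 × 305 × 10⁻³) = 8.219 mm.
Required leg w = t_e / 0.707 = 11.63 mm → use 12 mm.

w = 12 mm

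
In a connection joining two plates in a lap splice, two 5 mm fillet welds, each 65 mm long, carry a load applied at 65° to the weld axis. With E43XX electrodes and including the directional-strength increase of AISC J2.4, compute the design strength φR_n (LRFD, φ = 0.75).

φR_n ≈ 127 kN

E43XX → F_EXX = 430 MPa.
t_e = 0.707 × 5 = 3.535 mm; A_we = 3.535 × 130 = 459.5 mm².
Directional factor: 1.0 + 0.5 sin^1.5(65°) = 1.431.
F_nw = 0.6 × 430 × 1.431 = 369.3 MPa.
φR_n = 0.75 × 369.3 × 459.5 × 10⁻³ = 127.3 kN.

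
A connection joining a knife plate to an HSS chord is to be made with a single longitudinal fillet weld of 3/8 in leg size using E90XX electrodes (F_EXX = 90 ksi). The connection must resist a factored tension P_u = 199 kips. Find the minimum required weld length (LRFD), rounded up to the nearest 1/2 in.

L = 19 in

Throat t_e = 0.707 × 0.375 = 0.2651 in.
φr_n = 0.75 × 0.6 × 90 × 0.2651 = 10.74 kips/in.
L_req = P_u / φr_n = 199 / 10.74 = 18.53 in total.
Round up → use L = 19 in.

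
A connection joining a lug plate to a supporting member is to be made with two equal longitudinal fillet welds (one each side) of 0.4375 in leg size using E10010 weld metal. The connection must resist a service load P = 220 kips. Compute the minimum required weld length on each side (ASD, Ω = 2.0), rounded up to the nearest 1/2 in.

L = 12 in on each side

E100XX → F_EXX = 100 ksi.
Throat t_e = 0.707 × 0.4375 = 0.3093 in.
r_n/Ω = (0.6 × 100 × 0.3093) / 2.0 = 9.279 kip/in.
L_req = P / (r_n/Ω) = 220 / 9.279 = 23.71 in total.
Per side: 23.71 / 2 = 11.85 in.
Round up → use L = 12 in on each side.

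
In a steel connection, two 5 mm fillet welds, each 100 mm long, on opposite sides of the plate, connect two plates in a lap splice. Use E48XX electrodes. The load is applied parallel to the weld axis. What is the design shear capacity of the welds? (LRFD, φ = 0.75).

φR_n ≈ 153 kN

E48XX → F_EXX = 480 MPa.
Effective throat t_e = 0.707 × 5 = 3.535 mm.
Total length L = 200 mm; A_we = 3.535 × 200 = 707 mm².
F_nw = 0.6 F_EXX = 0.6 × 480 = 288 MPa.
φR_n = 0.75 × 288 × 707 × 10⁻³ = 152.7 kN.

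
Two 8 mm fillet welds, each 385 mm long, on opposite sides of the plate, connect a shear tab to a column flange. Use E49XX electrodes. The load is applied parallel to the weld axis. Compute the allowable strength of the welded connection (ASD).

E49XX → F_EXX = 490 MPa.
Effective throat t_e = 0.707 × 8 = 5.656 mm.
Total length L = 770 mm; A_we = 5.656 × 770 = 4355 mm².
F_nw = 0.6 F_EXX = 0.6 × 490 = 294 MPa.
R_n = 294 × 4355 × 10⁻³ = 1280 kN; R_n/Ω = 1280/2.0 = 640.2 kN.

R_n/Ω ≈ 640 kN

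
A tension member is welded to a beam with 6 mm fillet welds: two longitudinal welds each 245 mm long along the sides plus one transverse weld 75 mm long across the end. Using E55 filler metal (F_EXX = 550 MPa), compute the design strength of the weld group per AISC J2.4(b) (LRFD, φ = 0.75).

φR_n ≈ 593 kN

t_e = 0.707 × 6 = 4.242 mm.
R_nwl = 0.6 × 550 × 4.242 × 490 × 10⁻³ = 685.9 kN (longitudinal, 2 welds).
R_nwt = 0.6 × 550 × 4.242 × 75 × 10⁻³ = 105 kN (transverse, base value).
(i) R_nwl + R_nwt = 790.9 kN; (ii) 0.85 R_nwl + 1.5 R_nwt = 740.5 kN.
R_n = max = 790.9 kN [governs: (i)]; φR_n = 593.2 kN.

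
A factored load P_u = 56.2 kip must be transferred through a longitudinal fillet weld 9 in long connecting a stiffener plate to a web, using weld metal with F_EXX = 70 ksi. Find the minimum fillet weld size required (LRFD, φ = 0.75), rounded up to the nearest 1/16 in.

Total weld length L = 9 in.
Required throat t_e = P_u / (φ × 0.6 F_EXX × L) = 56.2 / (0.75 × 0.6 × 70 × 9) = 0.1982 in.
Required leg w = t_e / 0.707 = 0.2804 in → use 5/16 in.

w = 5/16 in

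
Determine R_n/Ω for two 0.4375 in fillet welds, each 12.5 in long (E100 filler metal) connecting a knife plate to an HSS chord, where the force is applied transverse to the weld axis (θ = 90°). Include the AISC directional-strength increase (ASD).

E100XX → F_EXX = 100 ksi.
t_e = 0.707 × 0.4375 = 0.3093 in; A_we = 0.3093 × 25 = 7.733 in².
Directional factor: 1.0 + 0.5 sin^1.5(90°) = 1.5.
F_nw = 0.6 × 100 × 1.5 = 90 ksi.
R_n/Ω = (90 × 7.733) / 2.0 = 348 kip.

R_n/Ω ≈ 348 kip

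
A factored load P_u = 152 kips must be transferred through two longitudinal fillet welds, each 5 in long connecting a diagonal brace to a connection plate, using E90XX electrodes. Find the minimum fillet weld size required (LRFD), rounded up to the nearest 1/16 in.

E90XX → F_EXX = 90 ksi.
Total weld length L = 10 in.
Required throat t_e = P_u / (φ × 0.6 F_EXX × L) = 152 / (0.75 × 0.6 × 90 × 10) = 0.3753 in.
Required leg w = t_e / 0.707 = 0.5308 in → use 9/16 in.

w = 9/16 in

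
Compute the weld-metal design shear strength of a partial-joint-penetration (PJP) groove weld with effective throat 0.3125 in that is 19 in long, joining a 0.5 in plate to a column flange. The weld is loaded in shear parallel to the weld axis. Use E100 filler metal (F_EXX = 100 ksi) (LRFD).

Effective throat (given) t_e = 0.3125 in.
A_we = 0.3125 × 19 = 5.938 in².
F_nw = 0.6 F_EXX = 60 ksi.
φR_n = 0.75 × 60 × 5.938 = 267.2 kips.

φR_n ≈ 267 kips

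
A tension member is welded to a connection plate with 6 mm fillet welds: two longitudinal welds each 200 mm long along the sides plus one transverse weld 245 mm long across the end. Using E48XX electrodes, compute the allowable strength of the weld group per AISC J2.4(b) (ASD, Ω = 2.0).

E48XX → F_EXX = 480 MPa.
t_e = 0.707 × 6 = 4.242 mm.
R_nwl = 0.6 × 480 × 4.242 × 400 × 10⁻³ = 488.7 kN (longitudinal, 2 welds).
R_nwt = 0.6 × 480 × 4.242 × 245 × 10⁻³ = 299.3 kN (transverse, base value).
(i) R_nwl + R_nwt = 788 kN; (ii) 0.85 R_nwl + 1.5 R_nwt = 864.3 kN.
R_n = max = 864.3 kN [governs: (ii)]; R_n/Ω = 432.2 kN.

R_n/Ω ≈ 432 kN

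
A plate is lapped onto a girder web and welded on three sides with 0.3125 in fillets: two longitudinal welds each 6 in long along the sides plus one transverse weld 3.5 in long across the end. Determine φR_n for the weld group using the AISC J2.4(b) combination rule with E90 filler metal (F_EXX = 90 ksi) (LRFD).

t_e = 0.707 × 0.3125 = 0.2209 in.
R_nwl = 0.6 × 90 × 0.2209 × 12 = 143.2 kip (longitudinal, 2 welds).
R_nwt = 0.6 × 90 × 0.2209 × 3.5 = 41.76 kip (transverse, base value).
(i) R_nwl + R_nwt = 184.9 kip; (ii) 0.85 R_nwl + 1.5 R_nwt = 184.3 kip.
R_n = max = 184.9 kip [governs: (i)]; φR_n = 138.7 kip.

φR_n ≈ 139 kip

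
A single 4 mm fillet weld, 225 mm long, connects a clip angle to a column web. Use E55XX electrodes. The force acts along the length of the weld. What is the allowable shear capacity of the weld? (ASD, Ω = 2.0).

E55XX → F_EXX = 550 MPa.
Effective throat t_e = 0.707 × 4 = 2.828 mm.
Total length L = 225 mm; A_we = 2.828 × 225 = 636.3 mm².
F_nw = 0.6 F_EXX = 0.6 × 550 = 330 MPa.
R_n = 330 × 636.3 × 10⁻³ = 210 kN; R_n/Ω = 210/2.0 = 105 kN.

R_n/Ω ≈ 105 kN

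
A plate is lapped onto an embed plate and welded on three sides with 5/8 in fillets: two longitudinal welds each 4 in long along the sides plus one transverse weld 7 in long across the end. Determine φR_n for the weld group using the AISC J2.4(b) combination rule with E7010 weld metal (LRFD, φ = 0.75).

E70XX → F_EXX = 70 ksi.
t_e = 0.707 × 0.625 = 0.4419 in.
R_nwl = 0.6 × 70 × 0.4419 × 8 = 148.5 kip (longitudinal, 2 welds).
R_nwt = 0.6 × 70 × 0.4419 × 7 = 129.9 kip (transverse, base value).
(i) R_nwl + R_nwt = 278.4 kip; (ii) 0.85 R_nwl + 1.5 R_nwt = 321.1 kip.
R_n = max = 321.1 kip [governs: (ii)]; φR_n = 240.8 kip.

φR_n ≈ 241 kip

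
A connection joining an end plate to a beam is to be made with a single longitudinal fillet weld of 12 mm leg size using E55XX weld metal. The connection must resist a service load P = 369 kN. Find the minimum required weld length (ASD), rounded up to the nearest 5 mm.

E55XX → F_EXX = 550 MPa.
Throat t_e = 0.707 × 12 = 8.484 mm.
r_n/Ω = (0.6 × 550 × 8.484) / 2.0 = 1400 N/mm = 1.4 kN/mm.
L_req = P / (r_n/Ω) = 369 / 1.4 = 263.6 mm total.
Round up → use L = 265 mm.

L = 265 mm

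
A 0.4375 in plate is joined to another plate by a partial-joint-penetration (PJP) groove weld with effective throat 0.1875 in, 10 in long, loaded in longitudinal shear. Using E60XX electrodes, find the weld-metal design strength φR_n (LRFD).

E60XX → F_EXX = 60 ksi.
Effective throat (given) t_e = 0.1875 in.
A_we = 0.1875 × 10 = 1.875 in².
F_nw = 0.6 F_EXX = 36 ksi.
φR_n = 0.75 × 36 × 1.875 = 50.62 kips.

φR_n ≈ 50.6 kips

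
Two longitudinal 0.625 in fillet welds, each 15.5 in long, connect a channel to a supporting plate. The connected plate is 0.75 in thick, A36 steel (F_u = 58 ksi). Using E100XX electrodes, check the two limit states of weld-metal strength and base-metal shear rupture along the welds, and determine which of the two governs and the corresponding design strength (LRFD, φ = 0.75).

E100XX → F_EXX = 100 ksi.
t_e = 0.707 × 0.625 = 0.4419 in; L = 31 in.
Weld metal: φR_n = 0.75 × 0.6 × 100 × 0.4419 × 31 = 616.4 kip.
Base metal (shear rupture): φR_n = 0.75 × 0.6 × 58 × 0.75 × 31 = 606.8 kip.
Governing: base-metal shear rupture.

φR_n ≈ 607 kip (base-metal shear rupture governs)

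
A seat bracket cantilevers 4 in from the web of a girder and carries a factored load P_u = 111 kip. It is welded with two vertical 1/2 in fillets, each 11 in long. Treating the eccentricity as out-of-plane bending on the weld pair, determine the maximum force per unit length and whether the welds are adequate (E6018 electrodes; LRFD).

f_max ≈ 12.1 kip/in; NOT adequate

E60XX → F_EXX = 60 ksi.
L_w = 2 × 11 = 22 in; section modulus (unit throat) S = 2 × L²/6 = 40.33 in².
Direct shear f_v = P/L_w = 111/22 = 5.045 kip/in.
Moment M = P × e = 111 × 4 = 444 kip·in; bending f_b = M/S = 11.01 kip/in.
f_max = √(f_v² + f_b²) = √(5.045² + 11.01²) = 12.11 kip/in.
φr_n = 0.75 × 0.6 × 60 × (0.707 × 0.5) = 9.544 kip/in → NOT adequate.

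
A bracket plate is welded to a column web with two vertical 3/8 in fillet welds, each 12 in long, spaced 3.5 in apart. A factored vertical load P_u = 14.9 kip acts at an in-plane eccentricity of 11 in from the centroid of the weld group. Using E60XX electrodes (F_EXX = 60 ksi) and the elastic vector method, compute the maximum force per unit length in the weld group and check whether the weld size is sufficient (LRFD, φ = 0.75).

Total weld length L_w = 24 in. Treat welds as unit-width lines.
Polar moment about centroid: J = 2[d³/12 + d(b/2)²] = 2[12³/12 + 12×1.75²] = 361.5 in³.
Direct shear f_v = P/L_w = 14.9 / 24 = 0.6208 kip/in (vertical).
Torsion M = P·e = 14.9 × 11 = 163.9 kip·in.
Critical point at (x, y) = (1.75, 6) from centroid. f_tx = M·y/J = 2.72 kip/in; f_ty = M·x/J = 0.7934 kip/in.
Resultant f_max = √[f_tx² + (f_v + f_ty)²] = √[2.72² + (0.6208 + 0.7934)²] = 3.066 kip/in.
Capacity per unit length: φr_n = 0.75 × 0.6 × 60 × (0.707 × 0.375) = 7.158 kip/in.
3.066 ≤ 7.158 → adequate.

f_max ≈ 3.07 kip/in; adequate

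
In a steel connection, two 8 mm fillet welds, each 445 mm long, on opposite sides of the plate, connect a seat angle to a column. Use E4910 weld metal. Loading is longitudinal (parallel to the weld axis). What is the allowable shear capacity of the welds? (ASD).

R_n/Ω ≈ 740 kN

E49XX → F_EXX = 490 MPa.
Effective throat t_e = 0.707 × 8 = 5.656 mm.
Total length L = 890 mm; A_we = 5.656 × 890 = 5034 mm².
F_nw = 0.6 F_EXX = 0.6 × 490 = 294 MPa.
R_n = 294 × 5034 × 10⁻³ = 1480 kN; R_n/Ω = 1480/2.0 = 740 kN.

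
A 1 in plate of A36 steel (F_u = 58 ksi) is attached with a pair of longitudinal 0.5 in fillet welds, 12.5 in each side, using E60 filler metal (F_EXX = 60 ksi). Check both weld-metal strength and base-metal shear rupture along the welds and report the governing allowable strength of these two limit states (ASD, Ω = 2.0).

t_e = 0.707 × 0.5 = 0.3535 in; L = 25 in.
Weld metal: R_n/Ω = (1/2.0) × 0.6 × 60 × 0.3535 × 25 = 159.1 kips.
Base metal (shear rupture): R_n/Ω = (1/2.0) × 0.6 × 58 × 1 × 25 = 435 kips.
Governing: weld metal.

R_n/Ω ≈ 159 kips (weld metal governs)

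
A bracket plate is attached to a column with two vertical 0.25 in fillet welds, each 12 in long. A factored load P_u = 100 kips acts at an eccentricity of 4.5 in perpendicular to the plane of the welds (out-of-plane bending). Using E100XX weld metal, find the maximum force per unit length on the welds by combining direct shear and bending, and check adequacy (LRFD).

E100XX → F_EXX = 100 ksi.
L_w = 2 × 12 = 24 in; section modulus (unit throat) S = 2 × L²/6 = 48 in².
Direct shear f_v = P/L_w = 100/24 = 4.167 kip/in.
Moment M = P × e = 100 × 4.5 = 450 kip·in; bending f_b = M/S = 9.375 kip/in.
f_max = √(f_v² + f_b²) = √(4.167² + 9.375²) = 10.26 kip/in.
φr_n = 0.75 × 0.6 × 100 × (0.707 × 0.25) = 7.954 kip/in → NOT adequate.

f_max ≈ 10.3 kip/in; NOT adequate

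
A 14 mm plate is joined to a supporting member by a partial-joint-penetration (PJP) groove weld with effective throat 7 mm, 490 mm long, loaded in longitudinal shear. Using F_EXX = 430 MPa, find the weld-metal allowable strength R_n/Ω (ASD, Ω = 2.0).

R_n/Ω ≈ 442 kN

Effective throat (given) t_e = 7 mm.
A_we = 7 × 490 = 3430 mm².
F_nw = 0.6 F_EXX = 258 MPa.
R_n/Ω = (258 × 3430) / 2.0 × 10⁻³ = 442.5 kN.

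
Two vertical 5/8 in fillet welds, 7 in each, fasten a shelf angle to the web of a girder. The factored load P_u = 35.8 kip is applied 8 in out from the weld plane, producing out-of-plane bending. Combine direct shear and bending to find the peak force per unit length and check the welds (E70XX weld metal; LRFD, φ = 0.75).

f_max ≈ 17.7 kip/in; NOT adequate

E70XX → F_EXX = 70 ksi.
L_w = 2 × 7 = 14 in; section modulus (unit throat) S = 2 × L²/6 = 16.33 in².
Direct shear f_v = P/L_w = 35.8/14 = 2.557 kip/in.
Moment M = P × e = 35.8 × 8 = 286.4 kip·in; bending f_b = M/S = 17.53 kip/in.
f_max = √(f_v² + f_b²) = √(2.557² + 17.53²) = 17.72 kip/in.
φr_n = 0.75 × 0.6 × 70 × (0.707 × 0.625) = 13.92 kip/in → NOT adequate.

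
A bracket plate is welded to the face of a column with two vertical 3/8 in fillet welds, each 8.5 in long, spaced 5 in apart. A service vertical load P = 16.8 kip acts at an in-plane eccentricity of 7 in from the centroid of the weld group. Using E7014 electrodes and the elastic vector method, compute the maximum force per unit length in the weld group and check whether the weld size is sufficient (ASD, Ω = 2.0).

E70XX → F_EXX = 70 ksi.
Total weld length L_w = 17 in. Treat welds as unit-width lines.
Polar moment about centroid: J = 2[d³/12 + d(b/2)²] = 2[8.5³/12 + 8.5×2.5²] = 208.6 in³.
Direct shear f_v = P/L_w = 16.8 / 17 = 0.9882 kip/in (vertical).
Torsion M = P·e = 16.8 × 7 = 117.6 kip·in.
Critical point at (x, y) = (2.5, 4.25) from centroid. f_tx = M·y/J = 2.396 kip/in; f_ty = M·x/J = 1.409 kip/in.
Resultant f_max = √[f_tx² + (f_v + f_ty)²] = √[2.396² + (0.9882 + 1.409)²] = 3.39 kip/in.
Capacity per unit length: r_n/Ω = (1/2.0) × 0.6 × 70 × (0.707 × 0.375) = 5.568 kip/in.
3.39 ≤ 5.568 → adequate.

f_max ≈ 3.39 kip/in; adequate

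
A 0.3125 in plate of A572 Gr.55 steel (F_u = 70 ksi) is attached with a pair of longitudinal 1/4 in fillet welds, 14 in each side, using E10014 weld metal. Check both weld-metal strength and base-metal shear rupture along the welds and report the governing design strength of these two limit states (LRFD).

φR_n ≈ 223 kip (weld metal governs)

E100XX → F_EXX = 100 ksi.
t_e = 0.707 × 0.25 = 0.1767 in; L = 28 in.
Weld metal: φR_n = 0.75 × 0.6 × 100 × 0.1767 × 28 = 222.7 kip.
Base metal (shear rupture): φR_n = 0.75 × 0.6 × 70 × 0.3125 × 28 = 275.6 kip.
Governing: weld metal.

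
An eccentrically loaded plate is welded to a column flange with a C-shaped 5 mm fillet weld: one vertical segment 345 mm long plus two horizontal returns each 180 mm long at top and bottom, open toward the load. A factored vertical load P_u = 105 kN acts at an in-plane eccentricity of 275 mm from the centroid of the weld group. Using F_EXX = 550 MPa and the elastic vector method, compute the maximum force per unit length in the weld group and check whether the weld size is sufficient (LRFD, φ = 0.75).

Total weld length L_w = 705 mm. Treat welds as unit-width lines.
Centroid: x̄ = 2×180×90 / 705 = 45.96 mm from the vertical weld.
Polar moment about centroid: J = I_x + I_y = [345³/12 + 2×180×172.5²] + [345×45.96² + 2(180³/12 + 180×44.04²)] = 16530000 mm³.
Direct shear f_v = P/L_w = 105×10³ / 705 = 148.9 N/mm (vertical).
Torsion M = P·e = 105×10³ × 275 = 28875000 N·mm.
Critical point at (x, y) = (134, 172.5) from centroid. f_tx = M·y/J = 301.3 N/mm; f_ty = M·x/J = 234.1 N/mm.
Resultant f_max = √[f_tx² + (f_v + f_ty)²] = √[301.3² + (148.9 + 234.1)²] = 487.3 N/mm.
Capacity per unit length: φr_n = 0.75 × 0.6 × 550 × (0.707 × 5) = 874.9 N/mm.
487.3 ≤ 874.9 → adequate.

f_max ≈ 487 N/mm; adequate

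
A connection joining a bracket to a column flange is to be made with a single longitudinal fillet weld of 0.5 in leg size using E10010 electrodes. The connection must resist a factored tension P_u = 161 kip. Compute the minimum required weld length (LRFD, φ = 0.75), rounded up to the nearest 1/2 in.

L = 10.5 in

E100XX → F_EXX = 100 ksi.
Throat t_e = 0.707 × 0.5 = 0.3535 in.
φr_n = 0.75 × 0.6 × 100 × 0.3535 = 15.91 kip/in.
L_req = P_u / φr_n = 161 / 15.91 = 10.12 in total.
Round up → use L = 10.5 in.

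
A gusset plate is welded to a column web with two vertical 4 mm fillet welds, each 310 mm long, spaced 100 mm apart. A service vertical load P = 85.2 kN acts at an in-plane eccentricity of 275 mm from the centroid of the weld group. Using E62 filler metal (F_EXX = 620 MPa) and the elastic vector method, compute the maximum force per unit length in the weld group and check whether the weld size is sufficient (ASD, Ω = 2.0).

Total weld length L_w = 620 mm. Treat welds as unit-width lines.
Polar moment about centroid: J = 2[d³/12 + d(b/2)²] = 2[310³/12 + 310×50²] = 6515000 mm³.
Direct shear f_v = P/L_w = 85.2×10³ / 620 = 137.4 N/mm (vertical).
Torsion M = P·e = 85.2×10³ × 275 = 23430000 N·mm.
Critical point at (x, y) = (50, 155) from centroid. f_tx = M·y/J = 557.4 N/mm; f_ty = M·x/J = 179.8 N/mm.
Resultant f_max = √[f_tx² + (f_v + f_ty)²] = √[557.4² + (137.4 + 179.8)²] = 641.4 N/mm.
Capacity per unit length: r_n/Ω = (1/2.0) × 0.6 × 620 × (0.707 × 4) = 526 N/mm.
641.4 > 526 → NOT adequate.

f_max ≈ 641 N/mm; NOT adequate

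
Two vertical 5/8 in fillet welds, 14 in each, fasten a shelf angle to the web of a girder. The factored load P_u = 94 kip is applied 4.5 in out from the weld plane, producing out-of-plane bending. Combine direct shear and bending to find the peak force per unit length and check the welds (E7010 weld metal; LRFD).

E70XX → F_EXX = 70 ksi.
L_w = 2 × 14 = 28 in; section modulus (unit throat) S = 2 × L²/6 = 65.33 in².
Direct shear f_v = P/L_w = 94/28 = 3.357 kip/in.
Moment M = P × e = 94 × 4.5 = 423 kip·in; bending f_b = M/S = 6.474 kip/in.
f_max = √(f_v² + f_b²) = √(3.357² + 6.474²) = 7.293 kip/in.
φr_n = 0.75 × 0.6 × 70 × (0.707 × 0.625) = 13.92 kip/in → adequate.

f_max ≈ 7.29 kip/in; adequate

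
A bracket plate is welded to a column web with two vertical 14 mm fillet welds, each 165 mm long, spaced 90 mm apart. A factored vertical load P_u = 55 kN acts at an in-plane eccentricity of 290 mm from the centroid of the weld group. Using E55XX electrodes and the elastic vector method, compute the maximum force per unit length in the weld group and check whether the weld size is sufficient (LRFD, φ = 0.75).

f_max ≈ 1150 N/mm; adequate

E55XX → F_EXX = 550 MPa.
Total weld length L_w = 330 mm. Treat welds as unit-width lines.
Polar moment about centroid: J = 2[d³/12 + d(b/2)²] = 2[165³/12 + 165×45²] = 1417000 mm³.
Direct shear f_v = P/L_w = 55×10³ / 330 = 166.7 N/mm (vertical).
Torsion M = P·e = 55×10³ × 290 = 15950000 N·mm.
Critical point at (x, y) = (45, 82.5) from centroid. f_tx = M·y/J = 928.7 N/mm; f_ty = M·x/J = 506.6 N/mm.
Resultant f_max = √[f_tx² + (f_v + f_ty)²] = √[928.7² + (166.7 + 506.6)²] = 1147 N/mm.
Capacity per unit length: φr_n = 0.75 × 0.6 × 550 × (0.707 × 14) = 2450 N/mm.
1147 ≤ 2450 → adequate.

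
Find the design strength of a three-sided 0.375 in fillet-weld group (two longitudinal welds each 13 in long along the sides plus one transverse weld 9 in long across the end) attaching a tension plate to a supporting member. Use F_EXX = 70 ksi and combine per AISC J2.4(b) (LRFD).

φR_n ≈ 297 kip

t_e = 0.707 × 0.375 = 0.2651 in.
R_nwl = 0.6 × 70 × 0.2651 × 26 = 289.5 kip (longitudinal, 2 welds).
R_nwt = 0.6 × 70 × 0.2651 × 9 = 100.2 kip (transverse, base value).
(i) R_nwl + R_nwt = 389.7 kip; (ii) 0.85 R_nwl + 1.5 R_nwt = 396.4 kip.
R_n = max = 396.4 kip [governs: (ii)]; φR_n = 297.3 kip.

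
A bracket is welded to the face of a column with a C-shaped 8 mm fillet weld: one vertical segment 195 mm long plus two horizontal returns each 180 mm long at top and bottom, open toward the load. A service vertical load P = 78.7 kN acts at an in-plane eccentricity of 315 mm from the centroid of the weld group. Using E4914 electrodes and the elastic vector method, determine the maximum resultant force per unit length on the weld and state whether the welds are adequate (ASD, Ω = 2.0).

f_max ≈ 756 N/mm; adequate

E49XX → F_EXX = 490 MPa.
Total weld length L_w = 555 mm. Treat welds as unit-width lines.
Centroid: x̄ = 2×180×90 / 555 = 58.38 mm from the vertical weld.
Polar moment about centroid: J = I_x + I_y = [195³/12 + 2×180×97.5²] + [195×58.38² + 2(180³/12 + 180×31.62²)] = 6037000 mm³.
Direct shear f_v = P/L_w = 78.7×10³ / 555 = 141.8 N/mm (vertical).
Torsion M = P·e = 78.7×10³ × 315 = 24790000 N·mm.
Critical point at (x, y) = (121.6, 97.5) from centroid. f_tx = M·y/J = 400.4 N/mm; f_ty = M·x/J = 499.5 N/mm.
Resultant f_max = √[f_tx² + (f_v + f_ty)²] = √[400.4² + (141.8 + 499.5)²] = 756 N/mm.
Capacity per unit length: r_n/Ω = (1/2.0) × 0.6 × 490 × (0.707 × 8) = 831.4 N/mm.
756 ≤ 831.4 → adequate.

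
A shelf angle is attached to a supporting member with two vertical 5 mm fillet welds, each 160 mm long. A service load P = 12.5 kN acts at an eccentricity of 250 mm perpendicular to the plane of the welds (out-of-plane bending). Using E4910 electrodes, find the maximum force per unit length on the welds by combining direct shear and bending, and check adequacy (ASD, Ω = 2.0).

E49XX → F_EXX = 490 MPa.
L_w = 2 × 160 = 320 mm; section modulus (unit throat) S = 2 × L²/6 = 8533 mm².
Direct shear f_v = P/L_w = 12.5×10³/320 = 39.06 N/mm.
Moment M = P × e = 12.5×10³ × 250 = 3125000 N·mm; bending f_b = M/S = 366.2 N/mm.
f_max = √(f_v² + f_b²) = √(39.06² + 366.2²) = 368.3 N/mm.
r_n/Ω = (1/2.0) × 0.6 × 490 × (0.707 × 5) = 519.6 N/mm → adequate.

f_max ≈ 368 N/mm; adequate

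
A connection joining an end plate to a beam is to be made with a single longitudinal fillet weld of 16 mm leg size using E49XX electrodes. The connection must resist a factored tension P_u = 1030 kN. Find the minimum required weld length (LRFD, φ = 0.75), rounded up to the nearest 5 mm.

L = 415 mm

E49XX → F_EXX = 490 MPa.
Throat t_e = 0.707 × 16 = 11.31 mm.
φr_n = 0.75 × 0.6 × 490 × 11.31 × 10⁻³ = 2.494 kN/mm.
L_req = P_u / φr_n = 1030 / 2.494 = 412.9 mm total.
Round up → use L = 415 mm.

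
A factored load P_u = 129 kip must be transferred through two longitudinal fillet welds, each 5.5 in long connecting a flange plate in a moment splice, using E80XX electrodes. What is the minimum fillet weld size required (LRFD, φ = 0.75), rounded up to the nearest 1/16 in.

w = 1/2 in

E80XX → F_EXX = 80 ksi.
Total weld length L = 11 in.
Required throat t_e = P_u / (φ × 0.6 F_EXX × L) = 129 / (0.75 × 0.6 × 80 × 11) = 0.3258 in.
Required leg w = t_e / 0.707 = 0.4608 in → use 1/2 in.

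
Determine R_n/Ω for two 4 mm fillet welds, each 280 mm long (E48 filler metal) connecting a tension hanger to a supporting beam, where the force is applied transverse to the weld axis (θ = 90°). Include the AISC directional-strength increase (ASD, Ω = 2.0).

R_n/Ω ≈ 342 kN

E48XX → F_EXX = 480 MPa.
t_e = 0.707 × 4 = 2.828 mm; A_we = 2.828 × 560 = 1584 mm².
Directional factor: 1.0 + 0.5 sin^1.5(90°) = 1.5.
F_nw = 0.6 × 480 × 1.5 = 432 MPa.
R_n/Ω = (432 × 1584) / 2.0 × 10⁻³ = 342.1 kN.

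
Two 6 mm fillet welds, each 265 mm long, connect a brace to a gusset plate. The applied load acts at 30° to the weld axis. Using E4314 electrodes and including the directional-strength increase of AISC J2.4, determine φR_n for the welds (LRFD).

φR_n ≈ 512 kN

E43XX → F_EXX = 430 MPa.
t_e = 0.707 × 6 = 4.242 mm; A_we = 4.242 × 530 = 2248 mm².
Directional factor: 1.0 + 0.5 sin^1.5(30°) = 1.177.
F_nw = 0.6 × 430 × 1.177 = 303.6 MPa.
φR_n = 0.75 × 303.6 × 2248 × 10⁻³ = 511.9 kN.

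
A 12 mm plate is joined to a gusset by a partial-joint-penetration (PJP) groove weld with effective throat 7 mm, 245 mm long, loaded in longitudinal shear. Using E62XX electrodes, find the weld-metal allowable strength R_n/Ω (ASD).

E62XX → F_EXX = 620 MPa.
Effective throat (given) t_e = 7 mm.
A_we = 7 × 245 = 1715 mm².
F_nw = 0.6 F_EXX = 372 MPa.
R_n/Ω = (372 × 1715) / 2.0 × 10⁻³ = 319 kN.

R_n/Ω ≈ 319 kN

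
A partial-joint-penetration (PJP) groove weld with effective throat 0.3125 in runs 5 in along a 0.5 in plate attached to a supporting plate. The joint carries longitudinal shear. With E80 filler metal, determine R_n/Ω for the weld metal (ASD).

R_n/Ω ≈ 37.5 kip

E80XX → F_EXX = 80 ksi.
Effective throat (given) t_e = 0.3125 in.
A_we = 0.3125 × 5 = 1.562 in².
F_nw = 0.6 F_EXX = 48 ksi.
R_n/Ω = (48 × 1.562) / 2.0 = 37.5 kip.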